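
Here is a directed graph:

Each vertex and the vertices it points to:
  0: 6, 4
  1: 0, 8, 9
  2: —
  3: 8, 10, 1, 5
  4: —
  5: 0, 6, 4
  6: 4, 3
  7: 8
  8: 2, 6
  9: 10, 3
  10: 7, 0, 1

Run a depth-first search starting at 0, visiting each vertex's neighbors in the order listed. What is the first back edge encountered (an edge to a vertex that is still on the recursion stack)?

DFS from 0 (visiting each vertex's neighbors in the order listed); mark gray on enter, black on exit:
0 gray
  6 gray
    4 gray
    4 black
    3 gray
      8 gray
        2 gray
        2 black
        8→6: 6 is gray → back edge
First back edge: 8 → 6.

8→6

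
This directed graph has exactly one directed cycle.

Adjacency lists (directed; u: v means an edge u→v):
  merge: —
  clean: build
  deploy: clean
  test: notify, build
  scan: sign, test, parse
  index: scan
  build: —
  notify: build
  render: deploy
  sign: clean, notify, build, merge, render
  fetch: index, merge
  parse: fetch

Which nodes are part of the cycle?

scan, fetch, index, parse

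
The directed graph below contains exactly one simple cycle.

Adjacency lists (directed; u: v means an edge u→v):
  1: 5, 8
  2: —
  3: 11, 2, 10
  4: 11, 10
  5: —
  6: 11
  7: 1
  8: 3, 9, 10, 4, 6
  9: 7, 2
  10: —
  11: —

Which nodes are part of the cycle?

1, 7, 8, 9

DFS with gray/black marking from 1:
1 gray
  5 gray
  5 black
  8 gray
    3 gray
      11 gray
      11 black
      2 gray
      2 black
      10 gray
      10 black
    3 black
    9 gray
      7 gray
        7→1: 1 is gray → back edge
Back edge closes the cycle 1 → 8 → 9 → 7 → 1; its vertices are {1, 7, 8, 9}.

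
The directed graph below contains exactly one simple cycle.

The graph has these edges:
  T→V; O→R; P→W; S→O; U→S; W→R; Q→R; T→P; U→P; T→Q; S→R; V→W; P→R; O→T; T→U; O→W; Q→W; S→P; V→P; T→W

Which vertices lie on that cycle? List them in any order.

O, S, T, U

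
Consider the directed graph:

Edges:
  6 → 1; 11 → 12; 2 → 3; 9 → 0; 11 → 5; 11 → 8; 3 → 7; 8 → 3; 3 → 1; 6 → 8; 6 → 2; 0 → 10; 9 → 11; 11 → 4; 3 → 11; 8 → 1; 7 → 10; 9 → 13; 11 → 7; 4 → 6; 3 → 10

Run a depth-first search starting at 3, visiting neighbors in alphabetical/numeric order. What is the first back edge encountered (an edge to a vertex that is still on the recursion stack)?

2->3

DFS from 3 (visiting neighbors in alphabetical/numeric order); mark gray on enter, black on exit:
3 gray
  1 gray
  1 black
  7 gray
    10 gray
    10 black
  7 black
  3→10: 10 black — skip
  11 gray
    4 gray
      6 gray
        6→1: 1 black — skip
        2 gray
          2→3: 3 is gray → back edge
First back edge: 2 → 3.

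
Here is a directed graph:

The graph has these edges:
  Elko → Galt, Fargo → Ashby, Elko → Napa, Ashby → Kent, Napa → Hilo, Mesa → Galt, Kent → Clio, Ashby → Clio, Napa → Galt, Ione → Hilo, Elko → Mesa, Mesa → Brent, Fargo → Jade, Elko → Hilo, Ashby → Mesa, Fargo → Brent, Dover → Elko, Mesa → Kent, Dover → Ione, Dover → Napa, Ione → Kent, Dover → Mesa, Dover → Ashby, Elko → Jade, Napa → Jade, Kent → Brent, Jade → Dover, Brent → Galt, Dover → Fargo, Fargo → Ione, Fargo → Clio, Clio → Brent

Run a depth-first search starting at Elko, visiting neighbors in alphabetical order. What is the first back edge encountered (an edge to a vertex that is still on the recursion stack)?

Dover->Elko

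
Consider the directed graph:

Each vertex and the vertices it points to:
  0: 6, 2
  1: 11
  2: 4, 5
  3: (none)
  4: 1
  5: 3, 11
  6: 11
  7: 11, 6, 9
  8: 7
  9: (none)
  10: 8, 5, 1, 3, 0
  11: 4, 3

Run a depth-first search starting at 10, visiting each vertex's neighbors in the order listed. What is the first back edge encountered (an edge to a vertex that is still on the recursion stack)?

DFS from 10 (visiting each vertex's neighbors in the order listed); mark gray on enter, black on exit:
10 gray
  8 gray
    7 gray
      11 gray
        4 gray
          1 gray
            1→11: 11 is gray → back edge
First back edge: 1 → 11.

1→11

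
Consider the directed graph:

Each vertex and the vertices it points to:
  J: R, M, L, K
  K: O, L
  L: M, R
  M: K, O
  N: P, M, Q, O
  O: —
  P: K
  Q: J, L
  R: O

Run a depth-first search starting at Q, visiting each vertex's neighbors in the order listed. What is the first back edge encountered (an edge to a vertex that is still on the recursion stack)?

L->M

DFS from Q (visiting each vertex's neighbors in the order listed); mark gray on enter, black on exit:
Q gray
  J gray
    R gray
      O gray
      O black
    R black
    M gray
      K gray
        K→O: O black — skip
        L gray
          L→M: M is gray → back edge
First back edge: L → M.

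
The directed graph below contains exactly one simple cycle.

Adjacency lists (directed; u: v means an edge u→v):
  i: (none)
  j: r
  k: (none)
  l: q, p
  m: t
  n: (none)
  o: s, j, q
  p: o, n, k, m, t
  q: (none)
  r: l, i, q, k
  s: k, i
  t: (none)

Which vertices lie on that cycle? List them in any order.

j, l, o, p, r

DFS with gray/black marking from l:
l gray
  q gray
  q black
  p gray
    o gray
      s gray
        k gray
        k black
        i gray
        i black
      s black
      j gray
        r gray
          r→l: l is gray → back edge
Back edge closes the cycle l → p → o → j → r → l; its vertices are {j, l, o, p, r}.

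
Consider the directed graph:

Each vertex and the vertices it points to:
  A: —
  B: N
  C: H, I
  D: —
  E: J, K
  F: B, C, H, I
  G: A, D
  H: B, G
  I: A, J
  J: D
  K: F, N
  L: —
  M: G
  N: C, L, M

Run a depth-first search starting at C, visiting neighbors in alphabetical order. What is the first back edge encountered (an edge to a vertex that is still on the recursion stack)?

N→C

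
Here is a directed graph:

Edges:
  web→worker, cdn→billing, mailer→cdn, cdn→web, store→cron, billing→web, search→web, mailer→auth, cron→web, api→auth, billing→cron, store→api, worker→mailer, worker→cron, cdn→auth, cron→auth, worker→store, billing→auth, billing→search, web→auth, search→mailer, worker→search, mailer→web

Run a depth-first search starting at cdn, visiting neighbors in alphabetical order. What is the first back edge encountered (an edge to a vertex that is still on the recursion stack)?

DFS from cdn (visiting neighbors in alphabetical order); mark gray on enter, black on exit:
cdn gray
  auth gray
  auth black
  billing gray
    billing→auth: auth black — skip
    cron gray
      cron→auth: auth black — skip
      web gray
        web→auth: auth black — skip
        worker gray
          worker→cron: cron is gray → back edge
First back edge: worker → cron.

worker→cron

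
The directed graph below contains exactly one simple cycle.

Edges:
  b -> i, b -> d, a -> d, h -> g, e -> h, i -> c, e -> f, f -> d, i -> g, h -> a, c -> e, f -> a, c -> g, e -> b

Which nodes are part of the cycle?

b, c, e, i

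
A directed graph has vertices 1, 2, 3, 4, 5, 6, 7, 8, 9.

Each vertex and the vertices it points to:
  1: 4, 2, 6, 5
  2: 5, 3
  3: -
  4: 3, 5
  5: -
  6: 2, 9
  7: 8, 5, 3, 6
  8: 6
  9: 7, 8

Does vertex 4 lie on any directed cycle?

4 lies on a cycle iff there is a path from 4 back to itself.
Exploring from 4, it never reaches itself; equivalently, its strongly connected component is a singleton.

No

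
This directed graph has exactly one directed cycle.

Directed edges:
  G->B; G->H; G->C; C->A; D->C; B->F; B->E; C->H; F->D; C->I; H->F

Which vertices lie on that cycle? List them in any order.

DFS with gray/black marking from C:
C gray
  I gray
  I black
  H gray
    F gray
      D gray
        D→C: C is gray → back edge
Back edge closes the cycle C → H → F → D → C; its vertices are {C, D, F, H}.

C, D, F, H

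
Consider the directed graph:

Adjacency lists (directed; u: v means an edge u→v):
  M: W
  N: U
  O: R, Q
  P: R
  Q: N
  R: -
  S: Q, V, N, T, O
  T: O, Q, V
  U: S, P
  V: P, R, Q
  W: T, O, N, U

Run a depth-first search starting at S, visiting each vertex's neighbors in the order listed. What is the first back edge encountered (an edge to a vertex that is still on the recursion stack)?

DFS from S (visiting each vertex's neighbors in the order listed); mark gray on enter, black on exit:
S gray
  Q gray
    N gray
      U gray
        U→S: S is gray → back edge
First back edge: U → S.

U->S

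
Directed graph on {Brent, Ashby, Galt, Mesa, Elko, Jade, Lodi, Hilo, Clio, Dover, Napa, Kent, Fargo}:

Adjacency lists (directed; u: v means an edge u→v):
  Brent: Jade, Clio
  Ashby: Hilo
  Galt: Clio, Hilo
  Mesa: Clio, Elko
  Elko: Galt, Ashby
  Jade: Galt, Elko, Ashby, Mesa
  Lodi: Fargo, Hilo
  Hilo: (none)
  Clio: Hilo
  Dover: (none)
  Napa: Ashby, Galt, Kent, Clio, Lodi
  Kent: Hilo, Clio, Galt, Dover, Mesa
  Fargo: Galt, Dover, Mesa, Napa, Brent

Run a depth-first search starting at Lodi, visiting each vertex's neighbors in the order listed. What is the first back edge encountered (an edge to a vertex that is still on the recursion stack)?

DFS from Lodi (visiting each vertex's neighbors in the order listed); mark gray on enter, black on exit:
Lodi gray
  Fargo gray
    Galt gray
      Clio gray
        Hilo gray
        Hilo black
      Clio black
      Galt→Hilo: Hilo black — skip
    Galt black
    Dover gray
    Dover black
    Mesa gray
      Mesa→Clio: Clio black — skip
      Elko gray
        Elko→Galt: Galt black — skip
        Ashby gray
          Ashby→Hilo: Hilo black — skip
        Ashby black
      Elko black
    Mesa black
    Napa gray
      Napa→Ashby: Ashby black — skip
      Napa→Galt: Galt black — skip
      Kent gray
        Kent→Hilo: Hilo black — skip
        Kent→Clio: Clio black — skip
        Kent→Galt: Galt black — skip
        Kent→Dover: Dover black — skip
        Kent→Mesa: Mesa black — skip
      Kent black
      Napa→Clio: Clio black — skip
      Napa→Lodi: Lodi is gray → back edge
First back edge: Napa → Lodi.

Napa→Lodi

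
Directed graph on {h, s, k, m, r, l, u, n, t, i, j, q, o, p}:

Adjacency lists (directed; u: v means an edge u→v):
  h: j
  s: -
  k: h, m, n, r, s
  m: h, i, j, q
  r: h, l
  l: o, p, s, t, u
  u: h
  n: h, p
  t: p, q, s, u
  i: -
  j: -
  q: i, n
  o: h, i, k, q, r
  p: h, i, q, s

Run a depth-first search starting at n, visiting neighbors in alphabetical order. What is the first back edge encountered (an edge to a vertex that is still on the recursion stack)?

q->n

DFS from n (visiting neighbors in alphabetical order); mark gray on enter, black on exit:
n gray
  h gray
    j gray
    j black
  h black
  p gray
    p→h: h black — skip
    i gray
    i black
    q gray
      q→i: i black — skip
      q→n: n is gray → back edge
First back edge: q → n.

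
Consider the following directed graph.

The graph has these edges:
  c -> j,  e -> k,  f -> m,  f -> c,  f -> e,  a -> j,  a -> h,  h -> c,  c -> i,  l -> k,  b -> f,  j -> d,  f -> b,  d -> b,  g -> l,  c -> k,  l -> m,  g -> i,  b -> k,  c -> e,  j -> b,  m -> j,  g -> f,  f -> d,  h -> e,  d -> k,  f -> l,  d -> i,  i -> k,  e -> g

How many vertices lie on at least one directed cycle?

9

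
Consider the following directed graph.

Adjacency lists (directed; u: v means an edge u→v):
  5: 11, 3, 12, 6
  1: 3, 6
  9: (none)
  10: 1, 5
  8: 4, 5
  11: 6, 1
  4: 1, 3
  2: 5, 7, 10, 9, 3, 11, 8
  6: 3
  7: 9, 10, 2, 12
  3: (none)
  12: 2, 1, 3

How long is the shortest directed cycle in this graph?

2

For each vertex v, BFS finds the shortest path from v back to v.
The shortest such closed walk is 2 → 7 → 2, length 2.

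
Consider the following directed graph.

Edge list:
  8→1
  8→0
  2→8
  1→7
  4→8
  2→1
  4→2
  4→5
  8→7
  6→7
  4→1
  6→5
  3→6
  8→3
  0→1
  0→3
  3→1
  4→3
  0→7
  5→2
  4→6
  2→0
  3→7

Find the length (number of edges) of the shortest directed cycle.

5

For each vertex v, BFS finds the shortest path from v back to v.
The shortest such closed walk is 8 → 3 → 6 → 5 → 2 → 8, length 5.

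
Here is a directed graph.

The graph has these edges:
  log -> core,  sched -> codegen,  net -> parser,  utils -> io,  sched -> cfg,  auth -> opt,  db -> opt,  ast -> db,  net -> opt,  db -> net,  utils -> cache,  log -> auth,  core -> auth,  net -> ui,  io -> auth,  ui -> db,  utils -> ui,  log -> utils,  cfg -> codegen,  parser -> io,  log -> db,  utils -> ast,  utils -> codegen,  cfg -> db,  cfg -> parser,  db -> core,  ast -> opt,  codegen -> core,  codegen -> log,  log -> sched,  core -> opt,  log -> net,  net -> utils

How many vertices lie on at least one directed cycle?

9

A vertex is on a directed cycle iff it belongs to a strongly connected component of size ≥ 2 (or has a self-loop).
The vertices on cycles are {db, ui, ast, cfg, log, net, sched, utils, codegen} — 9 in total.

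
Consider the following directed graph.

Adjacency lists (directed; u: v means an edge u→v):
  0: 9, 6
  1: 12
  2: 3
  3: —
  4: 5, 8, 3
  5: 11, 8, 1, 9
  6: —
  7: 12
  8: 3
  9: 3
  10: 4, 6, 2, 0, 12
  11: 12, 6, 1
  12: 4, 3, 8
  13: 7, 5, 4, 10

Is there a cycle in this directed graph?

Yes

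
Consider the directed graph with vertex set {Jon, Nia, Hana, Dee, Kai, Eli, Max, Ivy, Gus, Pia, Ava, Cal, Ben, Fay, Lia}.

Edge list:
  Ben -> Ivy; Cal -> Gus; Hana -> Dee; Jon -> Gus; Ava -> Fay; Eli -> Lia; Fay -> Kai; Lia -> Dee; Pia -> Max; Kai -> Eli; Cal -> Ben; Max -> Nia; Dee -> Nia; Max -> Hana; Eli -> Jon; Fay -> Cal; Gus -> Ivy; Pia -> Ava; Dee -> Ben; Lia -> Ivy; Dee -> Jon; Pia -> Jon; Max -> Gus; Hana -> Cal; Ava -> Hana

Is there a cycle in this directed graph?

DFS with white/gray/black marking, starting from Dee:
Dee gray
  Nia gray
  Nia black
  Ben gray
    Ivy gray
    Ivy black
  Ben black
  Jon gray
    Gus gray
      Gus→Ivy: Ivy black — skip
    Gus black
  Jon black
Dee black
Hana gray
  Hana→Dee: Dee black — skip
  Cal gray
    Cal→Ben: Ben black — skip
    Cal→Gus: Gus black — skip
  Cal black
Hana black
Kai gray
  Eli gray
    Lia gray
      Lia→Dee: Dee black — skip
      Lia→Ivy: Ivy black — skip
    Lia black
    Eli→Jon: Jon black — skip
  Eli black
Kai black
Max gray
  Max→Hana: Hana black — skip
  Max→Gus: Gus black — skip
  Max→Nia: Nia black — skip
Max black
Pia gray
  Ava gray
    Ava→Hana: Hana black — skip
    Fay gray
      Fay→Kai: Kai black — skip
      Fay→Cal: Cal black — skip
    Fay black
  Ava black
  Pia→Jon: Jon black — skip
  Pia→Max: Max black — skip
Pia black
Every edge goes to a white or black vertex — no back edge, so the graph is acyclic.

No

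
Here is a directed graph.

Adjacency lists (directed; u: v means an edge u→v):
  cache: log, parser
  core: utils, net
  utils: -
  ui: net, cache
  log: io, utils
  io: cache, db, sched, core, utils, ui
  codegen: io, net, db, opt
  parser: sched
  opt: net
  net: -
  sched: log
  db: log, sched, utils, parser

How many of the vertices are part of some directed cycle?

7

A vertex is on a directed cycle iff it belongs to a strongly connected component of size ≥ 2 (or has a self-loop).
The vertices on cycles are {db, io, ui, log, cache, sched, parser} — 7 in total.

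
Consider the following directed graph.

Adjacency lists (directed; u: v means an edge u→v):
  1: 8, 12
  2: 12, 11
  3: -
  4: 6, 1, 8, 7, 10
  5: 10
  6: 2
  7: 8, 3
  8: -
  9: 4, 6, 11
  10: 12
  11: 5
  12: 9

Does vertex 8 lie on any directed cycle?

8 lies on a cycle iff there is a path from 8 back to itself.
Exploring from 8, it never reaches itself; equivalently, its strongly connected component is a singleton.

No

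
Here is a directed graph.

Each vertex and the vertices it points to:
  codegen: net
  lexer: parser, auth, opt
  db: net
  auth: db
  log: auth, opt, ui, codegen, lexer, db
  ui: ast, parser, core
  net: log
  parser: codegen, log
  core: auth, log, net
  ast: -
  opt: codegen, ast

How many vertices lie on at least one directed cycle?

A vertex is on a directed cycle iff it belongs to a strongly connected component of size ≥ 2 (or has a self-loop).
The vertices on cycles are {db, ui, log, net, opt, auth, core, lexer, parser, codegen} — 10 in total.

10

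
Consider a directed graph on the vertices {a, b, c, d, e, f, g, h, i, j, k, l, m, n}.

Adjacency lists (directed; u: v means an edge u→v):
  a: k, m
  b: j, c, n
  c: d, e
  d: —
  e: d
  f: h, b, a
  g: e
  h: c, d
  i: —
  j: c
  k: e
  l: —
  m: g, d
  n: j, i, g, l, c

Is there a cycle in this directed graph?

No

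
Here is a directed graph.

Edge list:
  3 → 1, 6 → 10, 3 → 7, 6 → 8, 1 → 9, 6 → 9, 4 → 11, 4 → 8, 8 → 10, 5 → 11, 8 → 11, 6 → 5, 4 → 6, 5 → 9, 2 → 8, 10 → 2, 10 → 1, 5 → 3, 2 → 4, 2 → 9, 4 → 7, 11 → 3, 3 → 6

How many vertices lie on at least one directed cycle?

8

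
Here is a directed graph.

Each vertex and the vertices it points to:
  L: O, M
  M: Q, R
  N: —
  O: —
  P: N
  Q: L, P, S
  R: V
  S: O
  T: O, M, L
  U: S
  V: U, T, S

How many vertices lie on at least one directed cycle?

A vertex is on a directed cycle iff it belongs to a strongly connected component of size ≥ 2 (or has a self-loop).
The vertices on cycles are {L, M, Q, R, T, V} — 6 in total.

6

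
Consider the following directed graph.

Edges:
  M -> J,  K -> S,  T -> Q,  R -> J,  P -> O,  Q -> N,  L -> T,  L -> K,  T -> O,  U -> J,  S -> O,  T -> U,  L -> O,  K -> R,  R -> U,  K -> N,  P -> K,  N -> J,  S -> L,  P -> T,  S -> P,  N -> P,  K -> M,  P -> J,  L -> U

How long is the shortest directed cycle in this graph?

For each vertex v, BFS finds the shortest path from v back to v.
The shortest such closed walk is K → S → P → K, length 3.

3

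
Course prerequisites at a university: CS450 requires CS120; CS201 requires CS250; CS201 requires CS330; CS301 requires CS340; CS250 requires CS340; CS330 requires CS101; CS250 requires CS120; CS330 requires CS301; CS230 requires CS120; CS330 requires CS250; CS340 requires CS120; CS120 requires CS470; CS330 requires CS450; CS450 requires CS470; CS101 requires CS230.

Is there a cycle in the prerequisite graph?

No

DFS with white/gray/black marking, starting from CS470:
CS470 gray
CS470 black
CS201 gray
  CS330 gray
    CS250 gray
      CS120 gray
        CS120→CS470: CS470 black — skip
      CS120 black
      CS340 gray
        CS340→CS120: CS120 black — skip
      CS340 black
    CS250 black
    CS450 gray
      CS450→CS470: CS470 black — skip
      CS450→CS120: CS120 black — skip
    CS450 black
    CS301 gray
      CS301→CS340: CS340 black — skip
    CS301 black
    CS101 gray
      CS230 gray
        CS230→CS120: CS120 black — skip
      CS230 black
    CS101 black
  CS330 black
  CS201→CS250: CS250 black — skip
CS201 black
Every edge goes to a white or black vertex — no back edge, so the graph is acyclic.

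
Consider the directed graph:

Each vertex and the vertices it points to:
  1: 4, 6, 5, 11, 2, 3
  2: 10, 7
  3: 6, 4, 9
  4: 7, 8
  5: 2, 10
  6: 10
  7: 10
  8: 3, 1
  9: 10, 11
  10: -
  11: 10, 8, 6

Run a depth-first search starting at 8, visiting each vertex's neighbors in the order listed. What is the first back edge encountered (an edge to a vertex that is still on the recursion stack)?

4->8

DFS from 8 (visiting each vertex's neighbors in the order listed); mark gray on enter, black on exit:
8 gray
  3 gray
    6 gray
      10 gray
      10 black
    6 black
    4 gray
      7 gray
        7→10: 10 black — skip
      7 black
      4→8: 8 is gray → back edge
First back edge: 4 → 8.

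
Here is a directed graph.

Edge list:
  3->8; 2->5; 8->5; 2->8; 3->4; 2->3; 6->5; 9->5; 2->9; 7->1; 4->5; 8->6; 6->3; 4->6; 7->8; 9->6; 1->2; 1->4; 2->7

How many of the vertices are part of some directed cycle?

A vertex is on a directed cycle iff it belongs to a strongly connected component of size ≥ 2 (or has a self-loop).
The vertices on cycles are {1, 2, 3, 4, 6, 7, 8} — 7 in total.

7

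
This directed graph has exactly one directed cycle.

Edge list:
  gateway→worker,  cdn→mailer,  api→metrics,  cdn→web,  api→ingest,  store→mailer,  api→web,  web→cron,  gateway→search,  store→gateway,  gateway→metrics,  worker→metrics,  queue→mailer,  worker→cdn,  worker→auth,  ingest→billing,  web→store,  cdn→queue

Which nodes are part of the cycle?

DFS with gray/black marking from web:
web gray
  store gray
    gateway gray
      metrics gray
      metrics black
      search gray
      search black
      worker gray
        cdn gray
          queue gray
            mailer gray
            mailer black
          queue black
          cdn→web: web is gray → back edge
Back edge closes the cycle web → store → gateway → worker → cdn → web; its vertices are {cdn, web, store, worker, gateway}.

cdn, web, store, worker, gateway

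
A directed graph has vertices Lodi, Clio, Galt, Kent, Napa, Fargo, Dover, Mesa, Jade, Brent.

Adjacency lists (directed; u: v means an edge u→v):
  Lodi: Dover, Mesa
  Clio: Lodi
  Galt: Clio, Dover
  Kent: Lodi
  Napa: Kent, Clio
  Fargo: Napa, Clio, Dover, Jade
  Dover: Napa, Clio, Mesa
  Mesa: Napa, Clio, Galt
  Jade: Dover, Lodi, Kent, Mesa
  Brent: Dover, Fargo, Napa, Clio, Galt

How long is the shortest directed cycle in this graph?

3

For each vertex v, BFS finds the shortest path from v back to v.
The shortest such closed walk is Galt → Dover → Mesa → Galt, length 3.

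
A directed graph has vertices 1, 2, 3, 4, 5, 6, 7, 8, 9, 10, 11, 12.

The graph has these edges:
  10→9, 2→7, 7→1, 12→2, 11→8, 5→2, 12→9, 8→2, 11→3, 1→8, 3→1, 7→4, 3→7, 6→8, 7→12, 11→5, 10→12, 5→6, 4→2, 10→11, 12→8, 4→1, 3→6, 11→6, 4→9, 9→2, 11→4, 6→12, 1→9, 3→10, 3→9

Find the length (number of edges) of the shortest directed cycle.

3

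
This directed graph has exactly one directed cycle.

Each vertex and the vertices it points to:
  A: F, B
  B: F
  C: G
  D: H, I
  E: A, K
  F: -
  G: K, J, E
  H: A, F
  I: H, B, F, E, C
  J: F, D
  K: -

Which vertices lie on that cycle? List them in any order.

C, D, G, I, J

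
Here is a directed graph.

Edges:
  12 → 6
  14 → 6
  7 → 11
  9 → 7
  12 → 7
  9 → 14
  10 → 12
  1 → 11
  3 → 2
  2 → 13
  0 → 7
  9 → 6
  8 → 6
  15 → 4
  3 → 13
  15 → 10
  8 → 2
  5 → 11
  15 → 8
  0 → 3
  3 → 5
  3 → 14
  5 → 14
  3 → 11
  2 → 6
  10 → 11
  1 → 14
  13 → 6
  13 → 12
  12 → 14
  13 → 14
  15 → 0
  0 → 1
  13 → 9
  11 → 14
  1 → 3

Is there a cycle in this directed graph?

No

DFS with white/gray/black marking, starting from 7:
7 gray
  11 gray
    14 gray
      6 gray
      6 black
    14 black
  11 black
7 black
0 gray
  0→7: 7 black — skip
  1 gray
    1→11: 11 black — skip
    1→14: 14 black — skip
    3 gray
      2 gray
        2→6: 6 black — skip
        13 gray
          12 gray
            12→14: 14 black — skip
            12→6: 6 black — skip
            12→7: 7 black — skip
          12 black
          9 gray
            9→6: 6 black — skip
            9→14: 14 black — skip
            9→7: 7 black — skip
          9 black
          13→14: 14 black — skip
          13→6: 6 black — skip
        13 black
      2 black
      3→14: 14 black — skip
      3→13: 13 black — skip
      5 gray
        5→11: 11 black — skip
        5→14: 14 black — skip
      5 black
      3→11: 11 black — skip
    3 black
  1 black
  0→3: 3 black — skip
0 black
4 gray
4 black
10 gray
  10→11: 11 black — skip
  10→12: 12 black — skip
10 black
15 gray
  15→10: 10 black — skip
  15→4: 4 black — skip
  15→0: 0 black — skip
  8 gray
    8→6: 6 black — skip
    8→2: 2 black — skip
  8 black
15 black
Every edge goes to a white or black vertex — no back edge, so the graph is acyclic.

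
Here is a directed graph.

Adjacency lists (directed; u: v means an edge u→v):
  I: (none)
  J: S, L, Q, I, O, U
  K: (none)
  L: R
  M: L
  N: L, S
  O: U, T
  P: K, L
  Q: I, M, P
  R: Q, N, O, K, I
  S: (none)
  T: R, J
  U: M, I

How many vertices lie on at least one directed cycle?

10

A vertex is on a directed cycle iff it belongs to a strongly connected component of size ≥ 2 (or has a self-loop).
The vertices on cycles are {J, L, M, N, O, P, Q, R, T, U} — 10 in total.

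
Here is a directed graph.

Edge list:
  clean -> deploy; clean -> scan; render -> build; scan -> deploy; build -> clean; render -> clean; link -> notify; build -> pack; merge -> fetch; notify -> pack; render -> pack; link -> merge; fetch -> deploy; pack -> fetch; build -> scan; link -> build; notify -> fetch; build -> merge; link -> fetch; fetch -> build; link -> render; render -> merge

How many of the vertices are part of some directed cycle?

A vertex is on a directed cycle iff it belongs to a strongly connected component of size ≥ 2 (or has a self-loop).
The vertices on cycles are {pack, build, fetch, merge} — 4 in total.

4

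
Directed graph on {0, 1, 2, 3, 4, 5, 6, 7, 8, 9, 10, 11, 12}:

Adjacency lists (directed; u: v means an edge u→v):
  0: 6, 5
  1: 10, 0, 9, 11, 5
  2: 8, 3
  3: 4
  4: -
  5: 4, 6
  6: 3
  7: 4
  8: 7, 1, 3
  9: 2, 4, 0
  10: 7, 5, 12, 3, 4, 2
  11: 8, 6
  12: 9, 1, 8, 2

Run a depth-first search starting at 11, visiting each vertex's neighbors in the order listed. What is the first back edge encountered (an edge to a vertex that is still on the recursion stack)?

2->8

DFS from 11 (visiting each vertex's neighbors in the order listed); mark gray on enter, black on exit:
11 gray
  8 gray
    7 gray
      4 gray
      4 black
    7 black
    1 gray
      10 gray
        10→7: 7 black — skip
        5 gray
          5→4: 4 black — skip
          6 gray
            3 gray
              3→4: 4 black — skip
            3 black
          6 black
        5 black
        12 gray
          9 gray
            2 gray
              2→8: 8 is gray → back edge
First back edge: 2 → 8.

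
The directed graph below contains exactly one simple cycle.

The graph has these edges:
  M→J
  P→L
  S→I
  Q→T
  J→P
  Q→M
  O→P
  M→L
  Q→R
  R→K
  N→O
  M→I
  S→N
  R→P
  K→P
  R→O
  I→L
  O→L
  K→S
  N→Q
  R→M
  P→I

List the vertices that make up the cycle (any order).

DFS with gray/black marking from N:
N gray
  Q gray
    M gray
      J gray
        P gray
          L gray
          L black
          I gray
            I→L: L black — skip
          I black
        P black
      J black
      M→L: L black — skip
      M→I: I black — skip
    M black
    T gray
    T black
    R gray
      R→M: M black — skip
      O gray
        O→P: P black — skip
        O→L: L black — skip
      O black
      R→P: P black — skip
      K gray
        S gray
          S→N: N is gray → back edge
Back edge closes the cycle N → Q → R → K → S → N; its vertices are {K, N, Q, R, S}.

K, N, Q, R, S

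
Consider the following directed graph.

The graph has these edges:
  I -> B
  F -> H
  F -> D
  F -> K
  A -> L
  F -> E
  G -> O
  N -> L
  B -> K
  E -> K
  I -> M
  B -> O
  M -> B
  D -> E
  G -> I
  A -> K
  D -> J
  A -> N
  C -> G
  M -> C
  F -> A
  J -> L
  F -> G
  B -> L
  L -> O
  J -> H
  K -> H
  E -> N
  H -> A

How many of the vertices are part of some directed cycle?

7

A vertex is on a directed cycle iff it belongs to a strongly connected component of size ≥ 2 (or has a self-loop).
The vertices on cycles are {A, C, G, H, I, K, M} — 7 in total.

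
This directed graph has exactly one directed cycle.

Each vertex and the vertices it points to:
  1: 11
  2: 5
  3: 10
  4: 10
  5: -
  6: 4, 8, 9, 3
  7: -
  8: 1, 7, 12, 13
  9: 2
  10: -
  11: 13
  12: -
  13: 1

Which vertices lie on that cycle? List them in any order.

DFS with gray/black marking from 13:
13 gray
  1 gray
    11 gray
      11→13: 13 is gray → back edge
Back edge closes the cycle 13 → 1 → 11 → 13; its vertices are {1, 11, 13}.

1, 11, 13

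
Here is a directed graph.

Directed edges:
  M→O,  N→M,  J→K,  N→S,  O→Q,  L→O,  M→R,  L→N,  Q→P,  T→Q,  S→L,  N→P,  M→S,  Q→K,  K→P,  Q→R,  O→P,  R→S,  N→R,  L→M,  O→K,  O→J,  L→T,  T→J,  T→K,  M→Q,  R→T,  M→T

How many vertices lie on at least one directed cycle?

8

A vertex is on a directed cycle iff it belongs to a strongly connected component of size ≥ 2 (or has a self-loop).
The vertices on cycles are {L, M, N, O, Q, R, S, T} — 8 in total.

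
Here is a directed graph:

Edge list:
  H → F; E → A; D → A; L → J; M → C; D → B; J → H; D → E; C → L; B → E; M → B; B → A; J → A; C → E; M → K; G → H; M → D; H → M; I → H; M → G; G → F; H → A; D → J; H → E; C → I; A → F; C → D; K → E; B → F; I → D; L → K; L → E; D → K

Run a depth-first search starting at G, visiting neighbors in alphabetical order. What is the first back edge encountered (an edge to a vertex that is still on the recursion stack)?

J→H

DFS from G (visiting neighbors in alphabetical order); mark gray on enter, black on exit:
G gray
  F gray
  F black
  H gray
    A gray
      A→F: F black — skip
    A black
    E gray
      E→A: A black — skip
    E black
    H→F: F black — skip
    M gray
      B gray
        B→A: A black — skip
        B→E: E black — skip
        B→F: F black — skip
      B black
      C gray
        D gray
          D→A: A black — skip
          D→B: B black — skip
          D→E: E black — skip
          J gray
            J→A: A black — skip
            J→H: H is gray → back edge
First back edge: J → H.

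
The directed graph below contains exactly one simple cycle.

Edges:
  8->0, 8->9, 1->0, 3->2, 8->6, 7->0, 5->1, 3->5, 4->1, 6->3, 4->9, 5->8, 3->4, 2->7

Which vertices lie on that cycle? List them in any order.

3, 5, 6, 8

DFS with gray/black marking from 6:
6 gray
  3 gray
    2 gray
      7 gray
        0 gray
        0 black
      7 black
    2 black
    5 gray
      1 gray
        1→0: 0 black — skip
      1 black
      8 gray
        8→6: 6 is gray → back edge
Back edge closes the cycle 6 → 3 → 5 → 8 → 6; its vertices are {3, 5, 6, 8}.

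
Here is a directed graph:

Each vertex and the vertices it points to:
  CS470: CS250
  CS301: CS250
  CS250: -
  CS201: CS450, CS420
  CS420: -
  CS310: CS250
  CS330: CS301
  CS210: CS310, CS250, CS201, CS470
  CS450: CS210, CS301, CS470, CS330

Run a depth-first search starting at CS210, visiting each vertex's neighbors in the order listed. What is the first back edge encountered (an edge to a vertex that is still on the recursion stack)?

DFS from CS210 (visiting each vertex's neighbors in the order listed); mark gray on enter, black on exit:
CS210 gray
  CS310 gray
    CS250 gray
    CS250 black
  CS310 black
  CS210→CS250: CS250 black — skip
  CS201 gray
    CS450 gray
      CS450→CS210: CS210 is gray → back edge
First back edge: CS450 → CS210.

CS450->CS210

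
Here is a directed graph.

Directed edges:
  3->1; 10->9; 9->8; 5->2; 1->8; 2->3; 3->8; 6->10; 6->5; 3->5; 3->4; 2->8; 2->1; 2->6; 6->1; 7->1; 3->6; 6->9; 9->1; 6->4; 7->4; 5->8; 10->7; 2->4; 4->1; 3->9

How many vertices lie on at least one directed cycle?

A vertex is on a directed cycle iff it belongs to a strongly connected component of size ≥ 2 (or has a self-loop).
The vertices on cycles are {2, 3, 5, 6} — 4 in total.

4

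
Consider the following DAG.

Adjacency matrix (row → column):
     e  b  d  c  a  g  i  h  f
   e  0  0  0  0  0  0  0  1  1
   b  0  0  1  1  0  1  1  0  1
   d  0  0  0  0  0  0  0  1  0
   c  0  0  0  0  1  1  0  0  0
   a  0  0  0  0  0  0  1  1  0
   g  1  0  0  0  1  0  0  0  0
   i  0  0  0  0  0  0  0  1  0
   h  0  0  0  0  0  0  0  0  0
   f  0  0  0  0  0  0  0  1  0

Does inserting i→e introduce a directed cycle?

No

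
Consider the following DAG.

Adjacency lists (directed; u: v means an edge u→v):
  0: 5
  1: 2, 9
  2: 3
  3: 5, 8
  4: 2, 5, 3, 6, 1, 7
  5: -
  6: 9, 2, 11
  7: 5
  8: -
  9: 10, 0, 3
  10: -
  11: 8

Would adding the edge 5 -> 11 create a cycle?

No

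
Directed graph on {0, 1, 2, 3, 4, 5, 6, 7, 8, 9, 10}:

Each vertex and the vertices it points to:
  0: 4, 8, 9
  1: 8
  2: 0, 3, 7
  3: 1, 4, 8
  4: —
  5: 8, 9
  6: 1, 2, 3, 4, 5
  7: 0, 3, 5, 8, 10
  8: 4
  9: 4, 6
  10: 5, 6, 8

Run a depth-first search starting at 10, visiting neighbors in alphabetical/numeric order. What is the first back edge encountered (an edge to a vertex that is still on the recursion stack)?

DFS from 10 (visiting neighbors in alphabetical/numeric order); mark gray on enter, black on exit:
10 gray
  5 gray
    8 gray
      4 gray
      4 black
    8 black
    9 gray
      9→4: 4 black — skip
      6 gray
        1 gray
          1→8: 8 black — skip
        1 black
        2 gray
          0 gray
            0→4: 4 black — skip
            0→8: 8 black — skip
            0→9: 9 is gray → back edge
First back edge: 0 → 9.

0→9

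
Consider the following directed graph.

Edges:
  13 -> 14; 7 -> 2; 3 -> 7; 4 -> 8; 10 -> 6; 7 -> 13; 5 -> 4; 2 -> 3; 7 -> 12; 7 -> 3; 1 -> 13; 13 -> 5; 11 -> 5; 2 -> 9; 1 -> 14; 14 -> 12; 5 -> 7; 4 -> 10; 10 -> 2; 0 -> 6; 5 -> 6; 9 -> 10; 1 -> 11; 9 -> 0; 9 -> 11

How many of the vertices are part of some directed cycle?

9

A vertex is on a directed cycle iff it belongs to a strongly connected component of size ≥ 2 (or has a self-loop).
The vertices on cycles are {2, 3, 4, 5, 7, 9, 10, 11, 13} — 9 in total.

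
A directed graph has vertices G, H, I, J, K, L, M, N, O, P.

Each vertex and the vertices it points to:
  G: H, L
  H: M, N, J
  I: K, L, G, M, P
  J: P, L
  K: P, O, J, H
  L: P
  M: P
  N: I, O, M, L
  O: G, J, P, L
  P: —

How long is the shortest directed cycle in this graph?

4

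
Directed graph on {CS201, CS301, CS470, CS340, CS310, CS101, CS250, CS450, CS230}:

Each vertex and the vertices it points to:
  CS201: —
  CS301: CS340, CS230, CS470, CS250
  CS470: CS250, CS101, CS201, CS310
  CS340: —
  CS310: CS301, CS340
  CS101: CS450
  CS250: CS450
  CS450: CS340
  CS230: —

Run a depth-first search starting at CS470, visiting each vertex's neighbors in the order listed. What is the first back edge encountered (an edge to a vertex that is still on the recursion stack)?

DFS from CS470 (visiting each vertex's neighbors in the order listed); mark gray on enter, black on exit:
CS470 gray
  CS250 gray
    CS450 gray
      CS340 gray
      CS340 black
    CS450 black
  CS250 black
  CS101 gray
    CS101→CS450: CS450 black — skip
  CS101 black
  CS201 gray
  CS201 black
  CS310 gray
    CS301 gray
      CS301→CS340: CS340 black — skip
      CS230 gray
      CS230 black
      CS301→CS470: CS470 is gray → back edge
First back edge: CS301 → CS470.

CS301->CS470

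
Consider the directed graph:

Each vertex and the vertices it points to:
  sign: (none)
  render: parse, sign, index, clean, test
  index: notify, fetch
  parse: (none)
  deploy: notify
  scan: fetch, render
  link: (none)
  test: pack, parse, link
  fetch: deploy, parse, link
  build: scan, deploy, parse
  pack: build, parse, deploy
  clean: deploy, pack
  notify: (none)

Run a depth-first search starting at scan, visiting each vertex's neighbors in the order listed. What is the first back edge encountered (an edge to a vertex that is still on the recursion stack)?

build->scan

DFS from scan (visiting each vertex's neighbors in the order listed); mark gray on enter, black on exit:
scan gray
  fetch gray
    deploy gray
      notify gray
      notify black
    deploy black
    parse gray
    parse black
    link gray
    link black
  fetch black
  render gray
    render→parse: parse black — skip
    sign gray
    sign black
    index gray
      index→notify: notify black — skip
      index→fetch: fetch black — skip
    index black
    clean gray
      clean→deploy: deploy black — skip
      pack gray
        build gray
          build→scan: scan is gray → back edge
First back edge: build → scan.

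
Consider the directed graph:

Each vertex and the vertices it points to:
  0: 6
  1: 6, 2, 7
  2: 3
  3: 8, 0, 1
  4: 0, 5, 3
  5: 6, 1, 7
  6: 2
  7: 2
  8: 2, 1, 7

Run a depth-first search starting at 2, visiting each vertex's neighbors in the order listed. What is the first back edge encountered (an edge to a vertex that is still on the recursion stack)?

8->2

DFS from 2 (visiting each vertex's neighbors in the order listed); mark gray on enter, black on exit:
2 gray
  3 gray
    8 gray
      8→2: 2 is gray → back edge
First back edge: 8 → 2.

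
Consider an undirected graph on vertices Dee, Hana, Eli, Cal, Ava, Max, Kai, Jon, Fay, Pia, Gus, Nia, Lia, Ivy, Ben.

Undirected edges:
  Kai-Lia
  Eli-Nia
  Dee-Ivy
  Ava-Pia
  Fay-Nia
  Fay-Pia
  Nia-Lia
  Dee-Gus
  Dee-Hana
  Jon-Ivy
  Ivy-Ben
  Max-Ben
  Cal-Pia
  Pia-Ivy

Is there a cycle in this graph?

No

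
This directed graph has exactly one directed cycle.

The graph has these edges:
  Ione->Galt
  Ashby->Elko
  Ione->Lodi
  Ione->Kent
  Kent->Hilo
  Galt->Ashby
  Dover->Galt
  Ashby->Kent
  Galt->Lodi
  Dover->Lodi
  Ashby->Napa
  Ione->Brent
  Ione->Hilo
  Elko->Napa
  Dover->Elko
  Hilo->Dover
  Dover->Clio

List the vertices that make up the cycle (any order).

Galt, Hilo, Kent, Ashby, Dover

DFS with gray/black marking from Hilo:
Hilo gray
  Dover gray
    Lodi gray
    Lodi black
    Elko gray
      Napa gray
      Napa black
    Elko black
    Clio gray
    Clio black
    Galt gray
      Ashby gray
        Kent gray
          Kent→Hilo: Hilo is gray → back edge
Back edge closes the cycle Hilo → Dover → Galt → Ashby → Kent → Hilo; its vertices are {Galt, Hilo, Kent, Ashby, Dover}.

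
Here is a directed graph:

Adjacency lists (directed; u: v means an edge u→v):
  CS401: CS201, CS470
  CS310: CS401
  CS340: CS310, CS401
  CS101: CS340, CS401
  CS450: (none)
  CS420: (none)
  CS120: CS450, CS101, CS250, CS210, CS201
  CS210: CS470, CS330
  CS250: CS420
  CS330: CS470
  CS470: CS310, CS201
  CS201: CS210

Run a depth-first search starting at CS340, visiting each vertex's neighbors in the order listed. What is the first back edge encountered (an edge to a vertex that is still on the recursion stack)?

CS470→CS310

DFS from CS340 (visiting each vertex's neighbors in the order listed); mark gray on enter, black on exit:
CS340 gray
  CS310 gray
    CS401 gray
      CS201 gray
        CS210 gray
          CS470 gray
            CS470→CS310: CS310 is gray → back edge
First back edge: CS470 → CS310.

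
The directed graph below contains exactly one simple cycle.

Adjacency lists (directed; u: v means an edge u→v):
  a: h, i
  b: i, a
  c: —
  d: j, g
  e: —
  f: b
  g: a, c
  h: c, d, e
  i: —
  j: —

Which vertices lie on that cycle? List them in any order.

DFS with gray/black marking from a:
a gray
  h gray
    c gray
    c black
    d gray
      j gray
      j black
      g gray
        g→a: a is gray → back edge
Back edge closes the cycle a → h → d → g → a; its vertices are {a, d, g, h}.

a, d, g, h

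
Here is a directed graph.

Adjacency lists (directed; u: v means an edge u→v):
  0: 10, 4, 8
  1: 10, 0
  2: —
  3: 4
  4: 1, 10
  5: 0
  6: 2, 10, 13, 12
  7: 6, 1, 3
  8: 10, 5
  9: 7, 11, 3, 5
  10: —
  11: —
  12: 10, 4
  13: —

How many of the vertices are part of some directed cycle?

5

A vertex is on a directed cycle iff it belongs to a strongly connected component of size ≥ 2 (or has a self-loop).
The vertices on cycles are {0, 1, 4, 5, 8} — 5 in total.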